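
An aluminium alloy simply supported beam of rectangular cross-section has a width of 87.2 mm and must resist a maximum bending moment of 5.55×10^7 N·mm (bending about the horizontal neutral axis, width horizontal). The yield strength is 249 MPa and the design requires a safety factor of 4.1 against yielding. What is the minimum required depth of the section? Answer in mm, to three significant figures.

σ_allow = 249/4.1 = 60.73 MPa.
For a rectangular section σ = 6M/(bh²), so h² = 6M/(b σ_allow) = 6×5.5500×10^7/(87.2×60.73) = 62880 mm².
h = 250.8 mm.

h = 251 mm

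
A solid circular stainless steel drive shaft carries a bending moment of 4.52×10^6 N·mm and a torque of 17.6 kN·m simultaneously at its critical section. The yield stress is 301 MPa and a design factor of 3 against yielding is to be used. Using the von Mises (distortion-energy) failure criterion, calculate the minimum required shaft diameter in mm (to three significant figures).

σ_allow = σ_y/n = 301/3 = 100.3 MPa.
For a solid shaft σ_b = 32M/(πd³) and τ = 16T/(πd³), so the von Mises stress is σ' = (16/πd³)·√(4M²+3T²).
√(4M²+3T²) = √(4×(4.520×10^6)² + 3×(1.760×10^7)²) = 3.180×10^7 N·mm.
d³ = 16×3.180×10^7/(π×100.3) = 1.614×10^6 mm³.
d = 117.3 mm.

d = 117 mm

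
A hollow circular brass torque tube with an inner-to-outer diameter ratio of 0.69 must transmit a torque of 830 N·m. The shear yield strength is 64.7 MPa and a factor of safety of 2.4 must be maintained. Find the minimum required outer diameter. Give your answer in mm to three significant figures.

d_o = 58.7 mm

τ_allow = 64.7/2.4 = 26.96 MPa.
For a hollow shaft τ = 16T/[πd_o³(1−k⁴)] with k = 0.69, so 1−k⁴ = 0.7733.
d_o³ = 16T/[π τ_allow (1−k⁴)] = 16×830000/(π×26.96×0.7733) = 202800 mm³.
d_o = 58.75 mm.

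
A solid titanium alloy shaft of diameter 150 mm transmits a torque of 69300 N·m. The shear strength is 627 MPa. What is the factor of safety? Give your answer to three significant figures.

n = 6.00

τ = 16T/(πd³) = 16×6.9300×10^7/(π×150³) = 104.6 MPa.
n = τ_limit/τ = 627/104.6 = 5.996.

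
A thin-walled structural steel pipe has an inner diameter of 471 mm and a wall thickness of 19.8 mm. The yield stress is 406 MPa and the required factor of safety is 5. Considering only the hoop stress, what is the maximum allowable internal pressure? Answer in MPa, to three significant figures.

σ_allow = 406/5 = 81.20 MPa.
σ_h = pD/(2t) → p_allow = 2σ_allow t/D = 2×81.20×19.8/471 = 6.827 MPa.

p_allow = 6.83 MPa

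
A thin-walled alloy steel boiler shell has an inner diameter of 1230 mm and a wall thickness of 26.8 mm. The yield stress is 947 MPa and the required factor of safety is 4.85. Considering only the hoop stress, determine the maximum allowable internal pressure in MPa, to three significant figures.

p_allow = 8.51 MPa

σ_allow = 947/4.85 = 195.3 MPa.
σ_h = pD/(2t) → p_allow = 2σ_allow t/D = 2×195.3×26.8/1230 = 8.509 MPa.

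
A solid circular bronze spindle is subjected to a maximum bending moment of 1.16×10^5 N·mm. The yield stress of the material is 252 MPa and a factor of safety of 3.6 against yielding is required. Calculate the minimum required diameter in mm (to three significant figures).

σ_allow = 252/3.6 = 70.00 MPa.
For a solid circular section σ = 32M/(πd³), so d³ = 32M/(π σ_allow) = 32×116000/(π×70.00) = 16880 mm³.
d = 25.65 mm.

d = 25.7 mm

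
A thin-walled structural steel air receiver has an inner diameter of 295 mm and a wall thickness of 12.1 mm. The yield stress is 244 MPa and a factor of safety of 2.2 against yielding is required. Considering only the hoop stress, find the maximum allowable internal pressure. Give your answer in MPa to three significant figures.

p_allow = 9.10 MPa

σ_allow = 244/2.2 = 110.9 MPa.
σ_h = pD/(2t) → p_allow = 2σ_allow t/D = 2×110.9×12.1/295 = 9.098 MPa.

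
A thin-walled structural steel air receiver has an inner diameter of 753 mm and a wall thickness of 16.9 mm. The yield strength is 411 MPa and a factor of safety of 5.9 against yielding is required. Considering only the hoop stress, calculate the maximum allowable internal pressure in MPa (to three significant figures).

p_allow = 3.13 MPa

σ_allow = 411/5.9 = 69.66 MPa.
σ_h = pD/(2t) → p_allow = 2σ_allow t/D = 2×69.66×16.9/753 = 3.127 MPa.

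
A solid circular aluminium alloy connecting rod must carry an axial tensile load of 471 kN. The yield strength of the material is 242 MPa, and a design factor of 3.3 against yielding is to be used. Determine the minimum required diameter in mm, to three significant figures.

d = 90.4 mm

Allowable stress σ_allow = 242/3.3 = 73.33 MPa.
Required area A = F/σ_allow = 471000/73.33 = 6423 mm².
A = πd²/4 → d = √(4A/π) = 90.43 mm.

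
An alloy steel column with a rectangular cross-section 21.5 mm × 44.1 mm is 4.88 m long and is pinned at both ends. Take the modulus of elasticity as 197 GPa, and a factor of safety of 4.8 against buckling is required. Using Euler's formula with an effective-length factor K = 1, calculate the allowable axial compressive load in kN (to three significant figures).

Buckling occurs about the weak axis: I_min = h·b³/12 = 44.1×21.5³/12 = 36520 mm⁴ (b = 21.5 mm is the smaller dimension).
Effective length L_e = KL = 1×4.88 m = 4880 mm.
Euler critical load P_cr = π²EI/L_e² = π²×197000×36520/4880² = 2982 N.
P_allow = P_cr/n = 2982/4.8 = 621.2 N.

P_allow = 0.621 kN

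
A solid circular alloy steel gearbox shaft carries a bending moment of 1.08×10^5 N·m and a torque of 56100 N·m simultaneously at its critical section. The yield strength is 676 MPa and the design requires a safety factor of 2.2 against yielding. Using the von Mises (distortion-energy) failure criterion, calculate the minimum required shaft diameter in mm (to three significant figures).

d = 158 mm

σ_allow = σ_y/n = 676/2.2 = 307.3 MPa.
For a solid shaft σ_b = 32M/(πd³) and τ = 16T/(πd³), so the von Mises stress is σ' = (16/πd³)·√(4M²+3T²).
√(4M²+3T²) = √(4×(1.080×10^8)² + 3×(5.610×10^7)²) = 2.368×10^8 N·mm.
d³ = 16×2.368×10^8/(π×307.3) = 3.926×10^6 mm³.
d = 157.8 mm.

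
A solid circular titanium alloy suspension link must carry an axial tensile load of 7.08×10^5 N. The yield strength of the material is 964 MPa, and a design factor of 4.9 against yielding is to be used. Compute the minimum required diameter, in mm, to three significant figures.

Allowable stress σ_allow = 964/4.9 = 196.7 MPa.
Required area A = F/σ_allow = 708000/196.7 = 3599 mm².
A = πd²/4 → d = √(4A/π) = 67.69 mm.

d = 67.7 mm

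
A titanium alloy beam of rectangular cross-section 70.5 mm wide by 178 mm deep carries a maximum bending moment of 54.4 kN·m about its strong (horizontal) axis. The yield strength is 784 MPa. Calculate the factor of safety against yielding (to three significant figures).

n = 5.37

Section modulus S = bh²/6 = 70.5×178²/6 = 372300 mm³.
σ = M/S = 5.4400×10^7/372300 = 146.1 MPa.
n = 784/146.1 = 5.365.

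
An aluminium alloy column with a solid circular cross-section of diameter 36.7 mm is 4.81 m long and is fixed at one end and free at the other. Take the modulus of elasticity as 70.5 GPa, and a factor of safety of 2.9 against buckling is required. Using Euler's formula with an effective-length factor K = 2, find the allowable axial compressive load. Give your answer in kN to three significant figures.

I = πd⁴/64 = π×36.7⁴/64 = 89050 mm⁴.
Effective length L_e = KL = 2×4.81 m = 9620 mm.
Euler critical load P_cr = π²EI/L_e² = π²×70500×89050/9620² = 669.5 N.
P_allow = P_cr/n = 669.5/2.9 = 230.9 N.

P_allow = 0.231 kN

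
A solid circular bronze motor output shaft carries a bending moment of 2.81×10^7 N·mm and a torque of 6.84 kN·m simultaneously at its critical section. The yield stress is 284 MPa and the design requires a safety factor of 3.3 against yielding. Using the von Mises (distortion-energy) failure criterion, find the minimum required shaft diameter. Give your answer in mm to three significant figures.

σ_allow = σ_y/n = 284/3.3 = 86.06 MPa.
For a solid shaft σ_b = 32M/(πd³) and τ = 16T/(πd³), so the von Mises stress is σ' = (16/πd³)·√(4M²+3T²).
√(4M²+3T²) = √(4×(2.810×10^7)² + 3×(6.840×10^6)²) = 5.744×10^7 N·mm.
d³ = 16×5.744×10^7/(π×86.06) = 3.399×10^6 mm³.
d = 150.4 mm.

d = 150 mm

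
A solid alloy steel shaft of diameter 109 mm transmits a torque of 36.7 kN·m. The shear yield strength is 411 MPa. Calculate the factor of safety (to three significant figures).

τ = 16T/(πd³) = 16×3.6700×10^7/(π×109³) = 144.3 MPa.
n = τ_limit/τ = 411/144.3 = 2.848.

n = 2.85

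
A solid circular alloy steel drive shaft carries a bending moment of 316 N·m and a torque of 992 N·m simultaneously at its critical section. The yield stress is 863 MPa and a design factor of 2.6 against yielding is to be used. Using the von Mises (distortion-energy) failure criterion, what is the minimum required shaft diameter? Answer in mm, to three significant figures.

d = 30.4 mm

σ_allow = σ_y/n = 863/2.6 = 331.9 MPa.
For a solid shaft σ_b = 32M/(πd³) and τ = 16T/(πd³), so the von Mises stress is σ' = (16/πd³)·√(4M²+3T²).
√(4M²+3T²) = √(4×(316000)² + 3×(992000)²) = 1.831×10^6 N·mm.
d³ = 16×1.831×10^6/(π×331.9) = 28090 mm³.
d = 30.40 mm.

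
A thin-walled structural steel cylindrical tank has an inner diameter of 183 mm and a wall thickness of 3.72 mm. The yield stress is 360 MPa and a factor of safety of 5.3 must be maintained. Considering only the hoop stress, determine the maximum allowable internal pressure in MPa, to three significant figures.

p_allow = 2.76 MPa

σ_allow = 360/5.3 = 67.92 MPa.
σ_h = pD/(2t) → p_allow = 2σ_allow t/D = 2×67.92×3.72/183 = 2.762 MPa.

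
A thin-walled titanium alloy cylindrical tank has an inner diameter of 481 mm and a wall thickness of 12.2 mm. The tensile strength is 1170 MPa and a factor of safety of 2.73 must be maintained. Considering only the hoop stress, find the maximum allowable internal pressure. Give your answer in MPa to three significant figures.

σ_allow = 1170/2.73 = 428.6 MPa.
σ_h = pD/(2t) → p_allow = 2σ_allow t/D = 2×428.6×12.2/481 = 21.74 MPa.

p_allow = 21.7 MPa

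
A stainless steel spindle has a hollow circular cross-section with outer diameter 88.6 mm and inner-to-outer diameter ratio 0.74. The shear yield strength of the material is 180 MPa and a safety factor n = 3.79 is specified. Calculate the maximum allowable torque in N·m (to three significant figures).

τ_allow = 180/3.79 = 47.49 MPa.
For a hollow shaft T_allow = τ_allow·πd_o³(1−k⁴)/16 with 1−k⁴ = 0.7001, so πd_o³(1−k⁴)/16 = 95610 mm³.
T_allow = 47.49×95610 = 4.541×10^6 N·mm = 4541 N·m.

T_allow = 4540 N·m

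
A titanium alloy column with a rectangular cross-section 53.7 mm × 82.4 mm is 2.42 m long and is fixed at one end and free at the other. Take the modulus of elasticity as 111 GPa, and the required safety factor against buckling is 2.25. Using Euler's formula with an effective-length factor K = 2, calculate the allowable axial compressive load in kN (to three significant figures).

P_allow = 22.1 kN

Buckling occurs about the weak axis: I_min = h·b³/12 = 82.4×53.7³/12 = 1.063×10^6 mm⁴ (b = 53.7 mm is the smaller dimension).
Effective length L_e = KL = 2×2.42 m = 4840 mm.
Euler critical load P_cr = π²EI/L_e² = π²×111000×1.063×10^6/4840² = 49730 N.
P_allow = P_cr/n = 49730/2.25 = 22100 N.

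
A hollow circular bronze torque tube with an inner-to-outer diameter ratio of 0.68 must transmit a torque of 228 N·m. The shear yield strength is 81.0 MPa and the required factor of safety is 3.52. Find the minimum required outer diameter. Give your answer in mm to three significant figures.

d_o = 40.0 mm

τ_allow = 81.0/3.52 = 23.01 MPa.
For a hollow shaft τ = 16T/[πd_o³(1−k⁴)] with k = 0.68, so 1−k⁴ = 0.7862.
d_o³ = 16T/[π τ_allow (1−k⁴)] = 16×228000/(π×23.01×0.7862) = 64190 mm³.
d_o = 40.04 mm.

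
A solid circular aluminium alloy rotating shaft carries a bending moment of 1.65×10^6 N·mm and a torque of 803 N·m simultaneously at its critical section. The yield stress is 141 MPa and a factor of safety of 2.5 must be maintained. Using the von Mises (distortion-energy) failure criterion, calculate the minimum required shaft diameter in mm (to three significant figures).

d = 68.6 mm

σ_allow = σ_y/n = 141/2.5 = 56.40 MPa.
For a solid shaft σ_b = 32M/(πd³) and τ = 16T/(πd³), so the von Mises stress is σ' = (16/πd³)·√(4M²+3T²).
√(4M²+3T²) = √(4×(1.650×10^6)² + 3×(803000)²) = 3.581×10^6 N·mm.
d³ = 16×3.581×10^6/(π×56.40) = 323400 mm³.
d = 68.64 mm.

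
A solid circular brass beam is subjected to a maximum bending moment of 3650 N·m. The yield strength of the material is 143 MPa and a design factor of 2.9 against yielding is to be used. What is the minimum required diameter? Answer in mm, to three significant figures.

σ_allow = 143/2.9 = 49.31 MPa.
For a solid circular section σ = 32M/(πd³), so d³ = 32M/(π σ_allow) = 32×3650000/(π×49.31) = 754000 mm³.
d = 91.02 mm.

d = 91.0 mm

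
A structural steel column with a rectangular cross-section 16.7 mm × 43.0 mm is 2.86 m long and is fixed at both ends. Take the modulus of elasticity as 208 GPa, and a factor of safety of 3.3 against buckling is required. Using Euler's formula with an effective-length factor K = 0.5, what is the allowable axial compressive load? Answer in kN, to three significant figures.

Buckling occurs about the weak axis: I_min = h·b³/12 = 43.0×16.7³/12 = 16690 mm⁴ (b = 16.7 mm is the smaller dimension).
Effective length L_e = KL = 0.5×2.86 m = 1430 mm.
Euler critical load P_cr = π²EI/L_e² = π²×208000×16690/1430² = 16750 N.
P_allow = P_cr/n = 16750/3.3 = 5077 N.

P_allow = 5.08 kN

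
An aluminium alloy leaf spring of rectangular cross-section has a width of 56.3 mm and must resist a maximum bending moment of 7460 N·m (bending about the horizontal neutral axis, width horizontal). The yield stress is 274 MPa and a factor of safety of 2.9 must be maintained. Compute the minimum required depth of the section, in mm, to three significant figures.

σ_allow = 274/2.9 = 94.48 MPa.
For a rectangular section σ = 6M/(bh²), so h² = 6M/(b σ_allow) = 6×7460000/(56.3×94.48) = 8415 mm².
h = 91.73 mm.

h = 91.7 mm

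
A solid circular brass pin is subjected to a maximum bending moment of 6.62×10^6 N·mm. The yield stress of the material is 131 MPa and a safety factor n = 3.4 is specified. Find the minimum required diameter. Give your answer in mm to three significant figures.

d = 121 mm

σ_allow = 131/3.4 = 38.53 MPa.
For a solid circular section σ = 32M/(πd³), so d³ = 32M/(π σ_allow) = 32×6620000/(π×38.53) = 1.750×10^6 mm³.
d = 120.5 mm.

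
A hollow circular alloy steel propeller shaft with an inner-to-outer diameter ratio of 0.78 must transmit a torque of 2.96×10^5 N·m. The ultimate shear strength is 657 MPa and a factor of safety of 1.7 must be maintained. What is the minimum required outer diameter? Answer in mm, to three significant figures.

τ_allow = 657/1.7 = 386.5 MPa.
For a hollow shaft τ = 16T/[πd_o³(1−k⁴)] with k = 0.78, so 1−k⁴ = 0.6298.
d_o³ = 16T/[π τ_allow (1−k⁴)] = 16×2.9600×10^8/(π×386.5×0.6298) = 6.193×10^6 mm³.
d_o = 183.6 mm.

d_o = 184 mm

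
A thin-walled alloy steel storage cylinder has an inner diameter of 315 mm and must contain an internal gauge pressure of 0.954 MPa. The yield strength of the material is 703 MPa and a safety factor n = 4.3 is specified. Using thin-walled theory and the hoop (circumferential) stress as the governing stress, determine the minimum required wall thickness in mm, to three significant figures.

t = 0.919 mm

σ_allow = 703/4.3 = 163.5 MPa.
Hoop stress σ_h = pD/(2t), so t = pD/(2σ_allow) = 0.954×315/(2×163.5) = 0.9191 mm.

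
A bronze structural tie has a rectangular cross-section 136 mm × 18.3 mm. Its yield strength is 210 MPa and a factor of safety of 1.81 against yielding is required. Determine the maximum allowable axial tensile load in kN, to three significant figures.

σ_allow = 210/1.81 = 116.0 MPa.
A = 136×18.3 = 2489 mm².
F_allow = σ_allow × A = 116.0×2489 = 288800 N.

F_allow = 289 kN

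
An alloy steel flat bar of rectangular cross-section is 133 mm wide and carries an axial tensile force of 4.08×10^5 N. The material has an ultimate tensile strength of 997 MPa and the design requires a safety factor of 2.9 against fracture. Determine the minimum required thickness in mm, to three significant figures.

σ_allow = 997/2.9 = 343.8 MPa.
Required area A = F/σ_allow = 408000/343.8 = 1187 mm².
t = A/w = 1187/133 = 8.923 mm.

t = 8.92 mm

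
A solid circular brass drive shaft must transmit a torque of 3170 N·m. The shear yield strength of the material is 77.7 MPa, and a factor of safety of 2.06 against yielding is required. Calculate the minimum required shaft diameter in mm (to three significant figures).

d = 75.4 mm

Allowable shear stress τ_allow = 77.7/2.06 = 37.72 MPa.
For a solid shaft τ = 16T/(πd³), so d³ = 16T/(π τ_allow) = 16×3170000/(π×37.72) = 428000 mm³.
d = (428000)^(1/3) = 75.36 mm.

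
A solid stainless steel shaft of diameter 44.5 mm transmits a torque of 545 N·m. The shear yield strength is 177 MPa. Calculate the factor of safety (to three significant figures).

τ = 16T/(πd³) = 16×545000/(π×44.5³) = 31.50 MPa.
n = τ_limit/τ = 177/31.50 = 5.619.

n = 5.62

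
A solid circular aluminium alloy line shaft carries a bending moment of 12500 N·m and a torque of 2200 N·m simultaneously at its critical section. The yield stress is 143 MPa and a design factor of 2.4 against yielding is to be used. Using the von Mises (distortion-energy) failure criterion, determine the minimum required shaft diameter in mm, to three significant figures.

σ_allow = σ_y/n = 143/2.4 = 59.58 MPa.
For a solid shaft σ_b = 32M/(πd³) and τ = 16T/(πd³), so the von Mises stress is σ' = (16/πd³)·√(4M²+3T²).
√(4M²+3T²) = √(4×(1.250×10^7)² + 3×(2.200×10^6)²) = 2.529×10^7 N·mm.
d³ = 16×2.529×10^7/(π×59.58) = 2.162×10^6 mm³.
d = 129.3 mm.

d = 129 mm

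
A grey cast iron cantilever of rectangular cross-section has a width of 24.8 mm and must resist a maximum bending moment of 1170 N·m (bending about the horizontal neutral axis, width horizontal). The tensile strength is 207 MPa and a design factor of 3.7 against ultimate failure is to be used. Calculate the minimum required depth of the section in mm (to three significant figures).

σ_allow = 207/3.7 = 55.95 MPa.
For a rectangular section σ = 6M/(bh²), so h² = 6M/(b σ_allow) = 6×1170000/(24.8×55.95) = 5060 mm².
h = 71.13 mm.

h = 71.1 mm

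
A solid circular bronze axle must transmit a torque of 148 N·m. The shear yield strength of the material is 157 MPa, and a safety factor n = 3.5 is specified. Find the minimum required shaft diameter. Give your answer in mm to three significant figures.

d = 25.6 mm

Allowable shear stress τ_allow = 157/3.5 = 44.86 MPa.
For a solid shaft τ = 16T/(πd³), so d³ = 16T/(π τ_allow) = 16×148000/(π×44.86) = 16800 mm³.
d = (16800)^(1/3) = 25.61 mm.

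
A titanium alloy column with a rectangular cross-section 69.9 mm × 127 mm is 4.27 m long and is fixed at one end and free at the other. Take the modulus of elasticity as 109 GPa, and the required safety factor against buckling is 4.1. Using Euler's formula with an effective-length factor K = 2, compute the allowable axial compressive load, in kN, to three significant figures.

P_allow = 13.0 kN

Buckling occurs about the weak axis: I_min = h·b³/12 = 127×69.9³/12 = 3.615×10^6 mm⁴ (b = 69.9 mm is the smaller dimension).
Effective length L_e = KL = 2×4.27 m = 8540 mm.
Euler critical load P_cr = π²EI/L_e² = π²×109000×3.615×10^6/8540² = 53320 N.
P_allow = P_cr/n = 53320/4.1 = 13000 N.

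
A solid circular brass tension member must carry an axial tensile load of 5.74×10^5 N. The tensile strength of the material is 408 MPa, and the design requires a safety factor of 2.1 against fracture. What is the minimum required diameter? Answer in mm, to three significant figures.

Allowable stress σ_allow = 408/2.1 = 194.3 MPa.
Required area A = F/σ_allow = 574000/194.3 = 2954 mm².
A = πd²/4 → d = √(4A/π) = 61.33 mm.

d = 61.3 mm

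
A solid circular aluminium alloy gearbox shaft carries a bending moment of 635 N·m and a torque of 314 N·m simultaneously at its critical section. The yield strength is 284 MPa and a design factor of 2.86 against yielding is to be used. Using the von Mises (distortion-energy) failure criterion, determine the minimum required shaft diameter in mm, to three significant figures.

σ_allow = σ_y/n = 284/2.86 = 99.30 MPa.
For a solid shaft σ_b = 32M/(πd³) and τ = 16T/(πd³), so the von Mises stress is σ' = (16/πd³)·√(4M²+3T²).
√(4M²+3T²) = √(4×(635000)² + 3×(314000)²) = 1.382×10^6 N·mm.
d³ = 16×1.382×10^6/(π×99.30) = 70860 mm³.
d = 41.38 mm.

d = 41.4 mm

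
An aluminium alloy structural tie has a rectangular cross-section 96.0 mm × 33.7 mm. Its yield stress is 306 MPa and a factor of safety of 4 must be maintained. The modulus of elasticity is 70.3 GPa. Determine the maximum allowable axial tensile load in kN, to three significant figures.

σ_allow = 306/4 = 76.50 MPa.
A = 96.0×33.7 = 3235 mm².
F_allow = σ_allow × A = 76.50×3235 = 247500 N.

F_allow = 247 kN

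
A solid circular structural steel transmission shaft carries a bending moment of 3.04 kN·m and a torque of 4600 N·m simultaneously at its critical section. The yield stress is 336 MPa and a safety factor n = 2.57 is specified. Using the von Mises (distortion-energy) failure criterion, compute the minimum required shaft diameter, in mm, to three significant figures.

d = 73.1 mm

σ_allow = σ_y/n = 336/2.57 = 130.7 MPa.
For a solid shaft σ_b = 32M/(πd³) and τ = 16T/(πd³), so the von Mises stress is σ' = (16/πd³)·√(4M²+3T²).
√(4M²+3T²) = √(4×(3.040×10^6)² + 3×(4.600×10^6)²) = 1.002×10^7 N·mm.
d³ = 16×1.002×10^7/(π×130.7) = 390400 mm³.
d = 73.09 mm.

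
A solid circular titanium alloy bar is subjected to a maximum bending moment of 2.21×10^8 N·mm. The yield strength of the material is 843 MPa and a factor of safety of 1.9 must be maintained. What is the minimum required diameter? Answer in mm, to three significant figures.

σ_allow = 843/1.9 = 443.7 MPa.
For a solid circular section σ = 32M/(πd³), so d³ = 32M/(π σ_allow) = 32×2.2100×10^8/(π×443.7) = 5.074×10^6 mm³.
d = 171.8 mm.

d = 172 mm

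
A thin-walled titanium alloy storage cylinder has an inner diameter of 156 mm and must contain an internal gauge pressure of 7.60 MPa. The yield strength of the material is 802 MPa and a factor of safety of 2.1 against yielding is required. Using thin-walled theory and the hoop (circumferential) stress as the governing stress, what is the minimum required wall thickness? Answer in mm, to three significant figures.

t = 1.55 mm

σ_allow = 802/2.1 = 381.9 MPa.
Hoop stress σ_h = pD/(2t), so t = pD/(2σ_allow) = 7.60×156/(2×381.9) = 1.552 mm.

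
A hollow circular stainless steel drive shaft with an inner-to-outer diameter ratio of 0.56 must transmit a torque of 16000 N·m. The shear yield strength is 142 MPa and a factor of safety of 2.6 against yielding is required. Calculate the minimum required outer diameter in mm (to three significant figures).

τ_allow = 142/2.6 = 54.62 MPa.
For a hollow shaft τ = 16T/[πd_o³(1−k⁴)] with k = 0.56, so 1−k⁴ = 0.9017.
d_o³ = 16T/[π τ_allow (1−k⁴)] = 16×1.6000×10^7/(π×54.62×0.9017) = 1.655×10^6 mm³.
d_o = 118.3 mm.

d_o = 118 mm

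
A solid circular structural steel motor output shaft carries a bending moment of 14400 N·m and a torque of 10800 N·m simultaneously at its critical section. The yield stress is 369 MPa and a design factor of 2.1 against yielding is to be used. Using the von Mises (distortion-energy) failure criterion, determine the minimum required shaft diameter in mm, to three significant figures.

σ_allow = σ_y/n = 369/2.1 = 175.7 MPa.
For a solid shaft σ_b = 32M/(πd³) and τ = 16T/(πd³), so the von Mises stress is σ' = (16/πd³)·√(4M²+3T²).
√(4M²+3T²) = √(4×(1.440×10^7)² + 3×(1.080×10^7)²) = 3.434×10^7 N·mm.
d³ = 16×3.434×10^7/(π×175.7) = 995400 mm³.
d = 99.85 mm.

d = 99.8 mm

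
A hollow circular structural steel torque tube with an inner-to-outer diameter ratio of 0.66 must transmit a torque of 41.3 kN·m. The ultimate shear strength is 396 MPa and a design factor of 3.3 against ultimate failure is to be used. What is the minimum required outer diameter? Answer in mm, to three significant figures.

τ_allow = 396/3.3 = 120.0 MPa.
For a hollow shaft τ = 16T/[πd_o³(1−k⁴)] with k = 0.66, so 1−k⁴ = 0.8103.
d_o³ = 16T/[π τ_allow (1−k⁴)] = 16×4.1300×10^7/(π×120.0×0.8103) = 2.163×10^6 mm³.
d_o = 129.3 mm.

d_o = 129 mm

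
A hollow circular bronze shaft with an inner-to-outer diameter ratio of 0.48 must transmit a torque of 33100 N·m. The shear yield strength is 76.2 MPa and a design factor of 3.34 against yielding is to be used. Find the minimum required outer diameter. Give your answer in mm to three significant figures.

d_o = 198 mm

τ_allow = 76.2/3.34 = 22.81 MPa.
For a hollow shaft τ = 16T/[πd_o³(1−k⁴)] with k = 0.48, so 1−k⁴ = 0.9469.
d_o³ = 16T/[π τ_allow (1−k⁴)] = 16×3.3100×10^7/(π×22.81×0.9469) = 7.803×10^6 mm³.
d_o = 198.3 mm.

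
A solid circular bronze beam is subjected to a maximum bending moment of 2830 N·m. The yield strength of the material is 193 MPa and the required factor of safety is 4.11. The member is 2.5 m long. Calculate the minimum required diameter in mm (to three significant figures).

d = 85.0 mm

σ_allow = 193/4.11 = 46.96 MPa.
For a solid circular section σ = 32M/(πd³), so d³ = 32M/(π σ_allow) = 32×2830000/(π×46.96) = 613900 mm³.
d = 84.99 mm.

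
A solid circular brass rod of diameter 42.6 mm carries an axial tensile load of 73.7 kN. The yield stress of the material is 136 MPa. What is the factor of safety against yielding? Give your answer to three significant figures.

n = 2.63

A = πd²/4 = 1425 mm².
σ = F/A = 73700/1425 = 51.71 MPa.
n = 136/51.71 = 2.630.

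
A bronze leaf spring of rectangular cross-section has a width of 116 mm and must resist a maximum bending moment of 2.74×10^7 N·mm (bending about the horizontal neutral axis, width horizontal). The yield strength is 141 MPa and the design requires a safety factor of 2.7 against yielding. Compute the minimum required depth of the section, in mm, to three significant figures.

h = 165 mm

σ_allow = 141/2.7 = 52.22 MPa.
For a rectangular section σ = 6M/(bh²), so h² = 6M/(b σ_allow) = 6×2.7400×10^7/(116×52.22) = 27140 mm².
h = 164.7 mm.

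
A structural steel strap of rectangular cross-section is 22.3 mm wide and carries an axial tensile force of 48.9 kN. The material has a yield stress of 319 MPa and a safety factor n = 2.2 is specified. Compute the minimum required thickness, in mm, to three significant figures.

σ_allow = 319/2.2 = 145.0 MPa.
Required area A = F/σ_allow = 48900/145.0 = 337.2 mm².
t = A/w = 337.2/22.3 = 15.12 mm.

t = 15.1 mm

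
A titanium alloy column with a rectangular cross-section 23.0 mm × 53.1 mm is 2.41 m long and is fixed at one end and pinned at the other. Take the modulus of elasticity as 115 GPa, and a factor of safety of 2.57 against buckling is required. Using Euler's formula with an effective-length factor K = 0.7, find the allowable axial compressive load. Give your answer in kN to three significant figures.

Buckling occurs about the weak axis: I_min = h·b³/12 = 53.1×23.0³/12 = 53840 mm⁴ (b = 23.0 mm is the smaller dimension).
Effective length L_e = KL = 0.7×2.41 m = 1687 mm.
Euler critical load P_cr = π²EI/L_e² = π²×115000×53840/1687² = 21470 N.
P_allow = P_cr/n = 21470/2.57 = 8355 N.

P_allow = 8.35 kN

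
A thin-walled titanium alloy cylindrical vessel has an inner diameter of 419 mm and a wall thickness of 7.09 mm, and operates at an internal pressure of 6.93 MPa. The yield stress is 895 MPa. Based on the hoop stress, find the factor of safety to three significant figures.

n = 4.37

σ_h = pD/(2t) = 6.93×419/(2×7.09) = 204.8 MPa.
n = 895/204.8 = 4.371.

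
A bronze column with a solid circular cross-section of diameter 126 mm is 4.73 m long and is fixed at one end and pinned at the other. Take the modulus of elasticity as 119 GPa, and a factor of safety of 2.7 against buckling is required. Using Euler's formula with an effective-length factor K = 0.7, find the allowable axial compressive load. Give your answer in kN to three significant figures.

I = πd⁴/64 = π×126⁴/64 = 1.237×10^7 mm⁴.
Effective length L_e = KL = 0.7×4.73 m = 3311 mm.
Euler critical load P_cr = π²EI/L_e² = π²×119000×1.237×10^7/3311² = 1.326×10^6 N.
P_allow = P_cr/n = 1.326×10^6/2.7 = 490900 N.

P_allow = 491 kN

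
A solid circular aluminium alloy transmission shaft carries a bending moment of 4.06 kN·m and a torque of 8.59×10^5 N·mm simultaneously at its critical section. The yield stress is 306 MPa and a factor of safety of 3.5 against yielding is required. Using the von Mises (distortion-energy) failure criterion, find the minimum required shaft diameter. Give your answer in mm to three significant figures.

d = 78.3 mm

σ_allow = σ_y/n = 306/3.5 = 87.43 MPa.
For a solid shaft σ_b = 32M/(πd³) and τ = 16T/(πd³), so the von Mises stress is σ' = (16/πd³)·√(4M²+3T²).
√(4M²+3T²) = √(4×(4.060×10^6)² + 3×(859000)²) = 8.255×10^6 N·mm.
d³ = 16×8.255×10^6/(π×87.43) = 480900 mm³.
d = 78.35 mm.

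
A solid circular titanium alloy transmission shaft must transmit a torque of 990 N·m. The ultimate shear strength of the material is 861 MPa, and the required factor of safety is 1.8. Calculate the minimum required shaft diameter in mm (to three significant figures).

Allowable shear stress τ_allow = 861/1.8 = 478.3 MPa.
For a solid shaft τ = 16T/(πd³), so d³ = 16T/(π τ_allow) = 16×990000/(π×478.3) = 10540 mm³.
d = (10540)^(1/3) = 21.93 mm.

d = 21.9 mm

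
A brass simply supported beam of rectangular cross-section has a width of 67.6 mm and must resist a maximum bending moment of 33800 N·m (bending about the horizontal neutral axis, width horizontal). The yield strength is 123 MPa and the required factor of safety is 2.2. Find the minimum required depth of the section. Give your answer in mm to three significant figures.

σ_allow = 123/2.2 = 55.91 MPa.
For a rectangular section σ = 6M/(bh²), so h² = 6M/(b σ_allow) = 6×3.3800×10^7/(67.6×55.91) = 53660 mm².
h = 231.6 mm.

h = 232 mm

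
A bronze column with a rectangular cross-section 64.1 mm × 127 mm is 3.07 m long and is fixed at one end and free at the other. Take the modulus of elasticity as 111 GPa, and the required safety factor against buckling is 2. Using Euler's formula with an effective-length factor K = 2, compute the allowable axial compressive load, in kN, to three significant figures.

Buckling occurs about the weak axis: I_min = h·b³/12 = 127×64.1³/12 = 2.787×10^6 mm⁴ (b = 64.1 mm is the smaller dimension).
Effective length L_e = KL = 2×3.07 m = 6140 mm.
Euler critical load P_cr = π²EI/L_e² = π²×111000×2.787×10^6/6140² = 81000 N.
P_allow = P_cr/n = 81000/2 = 40500 N.

P_allow = 40.5 kN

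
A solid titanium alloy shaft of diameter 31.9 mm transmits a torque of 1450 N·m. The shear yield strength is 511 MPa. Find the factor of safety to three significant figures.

τ = 16T/(πd³) = 16×1450000/(π×31.9³) = 227.5 MPa.
n = τ_limit/τ = 511/227.5 = 2.246.

n = 2.25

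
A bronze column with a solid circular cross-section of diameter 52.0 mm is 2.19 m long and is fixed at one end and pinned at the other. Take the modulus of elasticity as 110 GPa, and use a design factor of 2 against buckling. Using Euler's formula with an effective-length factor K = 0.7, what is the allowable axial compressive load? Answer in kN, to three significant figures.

P_allow = 82.9 kN

I = πd⁴/64 = π×52.0⁴/64 = 358900 mm⁴.
Effective length L_e = KL = 0.7×2.19 m = 1533 mm.
Euler critical load P_cr = π²EI/L_e² = π²×110000×358900/1533² = 165800 N.
P_allow = P_cr/n = 165800/2 = 82900 N.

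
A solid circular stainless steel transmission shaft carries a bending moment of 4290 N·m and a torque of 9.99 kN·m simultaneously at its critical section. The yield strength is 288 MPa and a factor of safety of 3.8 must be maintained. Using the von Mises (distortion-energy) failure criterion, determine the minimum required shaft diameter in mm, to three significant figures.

σ_allow = σ_y/n = 288/3.8 = 75.79 MPa.
For a solid shaft σ_b = 32M/(πd³) and τ = 16T/(πd³), so the von Mises stress is σ' = (16/πd³)·√(4M²+3T²).
√(4M²+3T²) = √(4×(4.290×10^6)² + 3×(9.990×10^6)²) = 1.931×10^7 N·mm.
d³ = 16×1.931×10^7/(π×75.79) = 1.298×10^6 mm³.
d = 109.1 mm.

d = 109 mm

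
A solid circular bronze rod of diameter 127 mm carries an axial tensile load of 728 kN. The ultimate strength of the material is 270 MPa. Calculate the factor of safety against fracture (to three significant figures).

A = πd²/4 = 12670 mm².
σ = F/A = 728000/12670 = 57.47 MPa.
n = 270/57.47 = 4.698.

n = 4.70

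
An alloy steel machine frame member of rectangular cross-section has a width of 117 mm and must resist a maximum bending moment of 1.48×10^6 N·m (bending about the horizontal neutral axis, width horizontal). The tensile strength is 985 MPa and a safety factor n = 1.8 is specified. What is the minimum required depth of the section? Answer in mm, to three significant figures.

h = 372 mm

σ_allow = 985/1.8 = 547.2 MPa.
For a rectangular section σ = 6M/(bh²), so h² = 6M/(b σ_allow) = 6×1.4800×10^9/(117×547.2) = 138700 mm².
h = 372.4 mm.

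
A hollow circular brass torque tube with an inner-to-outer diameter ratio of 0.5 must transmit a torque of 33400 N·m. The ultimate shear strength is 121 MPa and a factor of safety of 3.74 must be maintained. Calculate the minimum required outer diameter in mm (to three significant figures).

d_o = 178 mm

τ_allow = 121/3.74 = 32.35 MPa.
For a hollow shaft τ = 16T/[πd_o³(1−k⁴)] with k = 0.5, so 1−k⁴ = 0.9375.
d_o³ = 16T/[π τ_allow (1−k⁴)] = 16×3.3400×10^7/(π×32.35×0.9375) = 5.608×10^6 mm³.
d_o = 177.7 mm.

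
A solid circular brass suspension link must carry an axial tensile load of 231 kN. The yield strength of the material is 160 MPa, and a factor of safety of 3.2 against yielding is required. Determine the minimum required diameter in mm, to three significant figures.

Allowable stress σ_allow = 160/3.2 = 50.00 MPa.
Required area A = F/σ_allow = 231000/50.00 = 4620 mm².
A = πd²/4 → d = √(4A/π) = 76.70 mm.

d = 76.7 mm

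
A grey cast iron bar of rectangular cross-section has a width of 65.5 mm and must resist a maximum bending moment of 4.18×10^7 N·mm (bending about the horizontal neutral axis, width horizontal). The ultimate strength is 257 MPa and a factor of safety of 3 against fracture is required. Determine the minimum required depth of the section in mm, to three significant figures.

σ_allow = 257/3 = 85.67 MPa.
For a rectangular section σ = 6M/(bh²), so h² = 6M/(b σ_allow) = 6×4.1800×10^7/(65.5×85.67) = 44700 mm².
h = 211.4 mm.

h = 211 mm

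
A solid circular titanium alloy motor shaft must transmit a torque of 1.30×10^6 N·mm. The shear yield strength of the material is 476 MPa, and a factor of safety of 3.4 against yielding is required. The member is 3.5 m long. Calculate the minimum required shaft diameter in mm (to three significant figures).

d = 36.2 mm

Allowable shear stress τ_allow = 476/3.4 = 140.0 MPa.
For a solid shaft τ = 16T/(πd³), so d³ = 16T/(π τ_allow) = 16×1300000/(π×140.0) = 47290 mm³.
d = (47290)^(1/3) = 36.16 mm.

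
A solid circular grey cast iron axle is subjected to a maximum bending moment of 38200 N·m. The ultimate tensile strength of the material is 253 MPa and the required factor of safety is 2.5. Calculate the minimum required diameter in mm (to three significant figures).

d = 157 mm

σ_allow = 253/2.5 = 101.2 MPa.
For a solid circular section σ = 32M/(πd³), so d³ = 32M/(π σ_allow) = 32×3.8200×10^7/(π×101.2) = 3.845×10^6 mm³.
d = 156.7 mm.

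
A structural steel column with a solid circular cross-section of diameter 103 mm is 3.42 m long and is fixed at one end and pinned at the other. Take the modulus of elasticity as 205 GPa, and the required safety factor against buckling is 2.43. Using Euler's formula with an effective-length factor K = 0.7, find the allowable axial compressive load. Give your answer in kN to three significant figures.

I = πd⁴/64 = π×103⁴/64 = 5.525×10^6 mm⁴.
Effective length L_e = KL = 0.7×3.42 m = 2394 mm.
Euler critical load P_cr = π²EI/L_e² = π²×205000×5.525×10^6/2394² = 1.950×10^6 N.
P_allow = P_cr/n = 1.950×10^6/2.43 = 802600 N.

P_allow = 803 kN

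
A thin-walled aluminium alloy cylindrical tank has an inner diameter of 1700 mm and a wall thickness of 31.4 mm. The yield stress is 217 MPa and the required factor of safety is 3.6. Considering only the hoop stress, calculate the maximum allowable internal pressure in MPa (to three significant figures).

p_allow = 2.23 MPa

σ_allow = 217/3.6 = 60.28 MPa.
σ_h = pD/(2t) → p_allow = 2σ_allow t/D = 2×60.28×31.4/1700 = 2.227 MPa.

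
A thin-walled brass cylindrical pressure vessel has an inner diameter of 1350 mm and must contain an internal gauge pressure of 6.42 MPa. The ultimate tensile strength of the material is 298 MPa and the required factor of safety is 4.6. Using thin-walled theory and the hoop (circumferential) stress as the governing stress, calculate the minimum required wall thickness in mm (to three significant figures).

σ_allow = 298/4.6 = 64.78 MPa.
Hoop stress σ_h = pD/(2t), so t = pD/(2σ_allow) = 6.42×1350/(2×64.78) = 66.89 mm.

t = 66.9 mm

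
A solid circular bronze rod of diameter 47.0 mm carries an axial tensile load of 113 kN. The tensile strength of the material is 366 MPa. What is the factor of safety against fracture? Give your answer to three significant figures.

n = 5.62

A = πd²/4 = 1735 mm².
σ = F/A = 113000/1735 = 65.13 MPa.
n = 366/65.13 = 5.619.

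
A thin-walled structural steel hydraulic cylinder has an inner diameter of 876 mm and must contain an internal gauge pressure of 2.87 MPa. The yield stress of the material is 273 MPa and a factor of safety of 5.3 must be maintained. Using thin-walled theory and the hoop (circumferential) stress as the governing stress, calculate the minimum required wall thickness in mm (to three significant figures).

t = 24.4 mm

σ_allow = 273/5.3 = 51.51 MPa.
Hoop stress σ_h = pD/(2t), so t = pD/(2σ_allow) = 2.87×876/(2×51.51) = 24.40 mm.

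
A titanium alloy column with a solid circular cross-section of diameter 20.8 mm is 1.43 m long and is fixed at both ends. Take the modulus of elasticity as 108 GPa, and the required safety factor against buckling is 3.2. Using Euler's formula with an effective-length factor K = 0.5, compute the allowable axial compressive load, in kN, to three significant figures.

I = πd⁴/64 = π×20.8⁴/64 = 9188 mm⁴.
Effective length L_e = KL = 0.5×1.43 m = 715.0 mm.
Euler critical load P_cr = π²EI/L_e² = π²×108000×9188/715.0² = 19160 N.
P_allow = P_cr/n = 19160/3.2 = 5987 N.

P_allow = 5.99 kN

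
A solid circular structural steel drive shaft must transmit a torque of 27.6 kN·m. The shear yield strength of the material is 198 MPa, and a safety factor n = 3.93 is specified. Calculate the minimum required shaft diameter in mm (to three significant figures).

d = 141 mm

Allowable shear stress τ_allow = 198/3.93 = 50.38 MPa.
For a solid shaft τ = 16T/(πd³), so d³ = 16T/(π τ_allow) = 16×2.7600×10^7/(π×50.38) = 2.790×10^6 mm³.
d = (2.790×10^6)^(1/3) = 140.8 mm.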